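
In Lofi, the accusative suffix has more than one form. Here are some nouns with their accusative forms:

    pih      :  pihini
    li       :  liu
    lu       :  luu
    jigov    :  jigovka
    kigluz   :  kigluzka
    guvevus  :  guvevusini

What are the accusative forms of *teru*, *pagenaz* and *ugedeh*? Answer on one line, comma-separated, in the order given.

teruu, pagenazka, ugedehini

The pattern is voicing of the final sound: -ini when the stem ends in a voiceless consonant (*pih*, *guvevus*); -ka when the stem ends in a voiced consonant (*jigov*, *kigluz*); -u when the stem ends in a vowel (*li*, *lu*).
*teru* — final sound /u/ (a vowel) → -u → *teruu*.
Since the final sound of *pagenaz* is /z/ (a voiced consonant), it takes -ka, giving *pagenazka*.
*ugedeh* — final sound /h/ (a voiceless consonant) → -ini → *ugedehini*.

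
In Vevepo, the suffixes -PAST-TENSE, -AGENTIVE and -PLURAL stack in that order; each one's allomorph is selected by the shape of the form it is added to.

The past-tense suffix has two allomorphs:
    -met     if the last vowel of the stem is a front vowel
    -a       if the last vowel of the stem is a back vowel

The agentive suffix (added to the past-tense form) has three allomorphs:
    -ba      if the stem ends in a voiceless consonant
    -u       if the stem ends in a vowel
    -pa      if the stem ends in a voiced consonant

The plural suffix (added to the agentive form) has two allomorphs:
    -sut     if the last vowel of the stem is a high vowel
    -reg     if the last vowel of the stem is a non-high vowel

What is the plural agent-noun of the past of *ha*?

haausut

*ha* — last vowel /a/ (a back vowel) → -a → *haa*.
The past-tense form *haa*: final sound = /a/, a vowel → -u → *haau*.
Since the last vowel of the agentive form *haau* is /u/ (a high vowel), it takes -sut, giving *haausut*.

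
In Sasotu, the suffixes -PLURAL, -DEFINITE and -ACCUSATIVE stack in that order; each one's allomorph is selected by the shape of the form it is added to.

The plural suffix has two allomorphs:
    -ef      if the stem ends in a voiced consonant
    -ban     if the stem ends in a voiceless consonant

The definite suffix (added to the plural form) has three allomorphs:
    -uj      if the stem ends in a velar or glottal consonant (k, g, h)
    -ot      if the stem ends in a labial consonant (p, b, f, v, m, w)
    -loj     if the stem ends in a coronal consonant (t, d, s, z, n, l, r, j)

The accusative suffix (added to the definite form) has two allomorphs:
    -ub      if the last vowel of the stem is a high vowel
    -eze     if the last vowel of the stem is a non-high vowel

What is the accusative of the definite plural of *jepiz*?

jepizefoteze

Since the final consonant of *jepiz* is /z/ (voiced), it takes -ef, giving *jepizef*.
The plural form *jepizef* — final consonant /f/ (labial) → -ot → *jepizefot*.
Since the last vowel of the definite form *jepizefot* is /o/ (a non-high vowel), it takes -eze, giving *jepizefoteze*.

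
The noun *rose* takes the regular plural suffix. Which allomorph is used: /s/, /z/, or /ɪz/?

/ɪz/

The stem *rose* ends in a sibilant (/s, z, ʃ, ʒ, tʃ, dʒ/).
The plural suffix surfaces as /ɪz/ after sibilants, /s/ after other voiceless consonants, and /z/ after other voiced sounds.
So the plural -s on *rose* is pronounced /ɪz/.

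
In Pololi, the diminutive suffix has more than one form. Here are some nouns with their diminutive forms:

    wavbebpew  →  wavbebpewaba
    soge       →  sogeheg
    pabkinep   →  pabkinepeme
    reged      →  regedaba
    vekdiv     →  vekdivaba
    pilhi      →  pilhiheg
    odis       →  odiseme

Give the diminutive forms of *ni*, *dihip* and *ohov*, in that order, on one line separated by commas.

niheg, dihipeme, ohovaba

The suffix is conditioned by the final sound: -eme when the stem ends in a voiceless consonant (*pabkinep*, *odis*); -aba when the stem ends in a voiced consonant (*wavbebpew*, *reged*, *vekdiv*); -heg when the stem ends in a vowel (*soge*, *pilhi*).
*ni* — final sound /i/ (a vowel) → -heg → *niheg*.
The final sound of *dihip* is /p/, which is a voiceless consonant, so the suffix is -eme, giving *dihipeme*.
Since the final sound of *ohov* is /v/ (a voiced consonant), it takes -aba, giving *ohovaba*.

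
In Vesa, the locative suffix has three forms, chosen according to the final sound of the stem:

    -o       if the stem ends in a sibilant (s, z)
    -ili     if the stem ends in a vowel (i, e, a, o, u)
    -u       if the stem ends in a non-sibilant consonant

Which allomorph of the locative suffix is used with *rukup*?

Since the final sound of *rukup* is /p/ (a non-sibilant consonant), it takes -u.

-u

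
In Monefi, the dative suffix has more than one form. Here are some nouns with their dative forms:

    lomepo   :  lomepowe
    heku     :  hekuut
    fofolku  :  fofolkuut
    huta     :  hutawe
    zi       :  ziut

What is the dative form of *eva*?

evawe

Looking at the last vowel of each stem: -ut when the last vowel of the stem is a high vowel (*heku*, *fofolku*, *zi*); -we when the last vowel of the stem is a non-high vowel (*lomepo*, *huta*).
*eva*: last vowel = /a/, a non-high vowel → -we → *evawe*.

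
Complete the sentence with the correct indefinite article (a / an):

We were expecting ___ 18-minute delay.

an

The indefinite article is chosen by the initial *sound* of the following word, not its spelling.
The number *18* is spoken "eighteen", beginning with /ˌeɪˈtiːn/ — a vowel sound.
So the article is *an*: We were expecting an 18-minute delay.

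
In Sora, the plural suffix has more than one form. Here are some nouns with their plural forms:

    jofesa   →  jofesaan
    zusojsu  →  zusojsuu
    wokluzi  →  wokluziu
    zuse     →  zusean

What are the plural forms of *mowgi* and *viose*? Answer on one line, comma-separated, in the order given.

The suffix is conditioned by the last vowel: -u when the last vowel of the stem is a high vowel (*zusojsu*, *wokluzi*); -an when the last vowel of the stem is a non-high vowel (*jofesa*, *zuse*).
The last vowel of *mowgi* is /i/, which is a high vowel, so the suffix is -u, giving *mowgiu*.
The last vowel of *viose* is /e/, which is a non-high vowel, so the suffix is -an, giving *viosean*.

mowgiu, viosean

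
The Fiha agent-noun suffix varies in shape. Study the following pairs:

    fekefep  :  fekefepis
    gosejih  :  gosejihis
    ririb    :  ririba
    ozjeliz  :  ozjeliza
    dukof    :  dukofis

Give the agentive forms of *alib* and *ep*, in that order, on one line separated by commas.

The pattern is voicing of the final consonant: -is when the stem ends in a voiceless consonant (*fekefep*, *gosejih*, *dukof*); -a when the stem ends in a voiced consonant (*ririb*, *ozjeliz*).
The final consonant of *alib* is /b/, which is voiced, so the suffix is -a, giving *aliba*.
*ep* — final consonant /p/ (voiceless) → -is → *epis*.

aliba, epis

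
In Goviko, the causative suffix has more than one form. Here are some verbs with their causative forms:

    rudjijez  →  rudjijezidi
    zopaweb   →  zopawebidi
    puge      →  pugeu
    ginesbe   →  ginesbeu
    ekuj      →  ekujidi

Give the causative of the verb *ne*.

The pattern is consonant vs. vowel: -idi when the stem ends in a consonant (*rudjijez*, *zopaweb*, *ekuj*); -u when the stem ends in a vowel (*puge*, *ginesbe*).
Since the final sound of *ne* is /e/ (a vowel), it takes -u, giving *neu*.

neu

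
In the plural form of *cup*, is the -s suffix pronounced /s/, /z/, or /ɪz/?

/s/

The stem *cup* ends in a voiceless non-sibilant consonant.
The plural suffix surfaces as /ɪz/ after sibilants, /s/ after other voiceless consonants, and /z/ after other voiced sounds.
So the plural -s on *cup* is pronounced /s/.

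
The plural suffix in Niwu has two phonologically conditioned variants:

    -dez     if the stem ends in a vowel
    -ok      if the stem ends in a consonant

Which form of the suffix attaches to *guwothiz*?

-ok

*guwothiz*: final sound = /z/, a consonant → -ok.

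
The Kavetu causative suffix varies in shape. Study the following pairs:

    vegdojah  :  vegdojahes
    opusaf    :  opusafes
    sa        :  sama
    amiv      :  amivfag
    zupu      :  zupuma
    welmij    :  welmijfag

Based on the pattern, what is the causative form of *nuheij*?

nuheijfag

The alternation tracks the final sound of the stem — -es when the stem ends in a voiceless consonant (*vegdojah*, *opusaf*); -fag when the stem ends in a voiced consonant (*amiv*, *welmij*); -ma when the stem ends in a vowel (*sa*, *zupu*).
Since the final sound of *nuheij* is /j/ (a voiced consonant), it takes -fag, giving *nuheijfag*.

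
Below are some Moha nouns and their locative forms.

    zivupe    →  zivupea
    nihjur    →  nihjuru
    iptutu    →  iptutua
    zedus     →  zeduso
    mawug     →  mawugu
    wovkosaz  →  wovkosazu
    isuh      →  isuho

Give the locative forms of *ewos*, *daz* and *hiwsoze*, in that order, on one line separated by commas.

The alternation tracks the final sound of the stem — -o when the stem ends in a voiceless consonant (*zedus*, *isuh*); -u when the stem ends in a voiced consonant (*nihjur*, *mawug*, *wovkosaz*); -a when the stem ends in a vowel (*zivupe*, *iptutu*).
Since the final sound of *ewos* is /s/ (a voiceless consonant), it takes -o, giving *ewoso*.
*daz*: final sound = /z/, a voiced consonant → -u → *dazu*.
Since the final sound of *hiwsoze* is /e/ (a vowel), it takes -a, giving *hiwsozea*.

ewoso, dazu, hiwsozea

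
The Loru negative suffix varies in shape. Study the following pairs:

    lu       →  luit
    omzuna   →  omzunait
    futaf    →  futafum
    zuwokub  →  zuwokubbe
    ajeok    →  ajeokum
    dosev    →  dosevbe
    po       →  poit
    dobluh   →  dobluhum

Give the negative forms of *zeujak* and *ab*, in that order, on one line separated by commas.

The suffix is conditioned by the final sound: -um when the stem ends in a voiceless consonant (*futaf*, *ajeok*, *dobluh*); -be when the stem ends in a voiced consonant (*zuwokub*, *dosev*); -it when the stem ends in a vowel (*lu*, *omzuna*, *po*).
*zeujak* — final sound /k/ (a voiceless consonant) → -um → *zeujakum*.
*ab* — final sound /b/ (a voiced consonant) → -be → *abbe*.

zeujakum, abbe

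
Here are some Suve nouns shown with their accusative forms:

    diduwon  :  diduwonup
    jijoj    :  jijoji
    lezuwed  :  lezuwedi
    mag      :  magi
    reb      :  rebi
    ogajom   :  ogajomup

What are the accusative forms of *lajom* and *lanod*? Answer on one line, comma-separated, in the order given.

lajomup, lanodi

The pattern is nasality of the final consonant: -up when the stem ends in a nasal (*diduwon*, *ogajom*); -i when the stem ends in a non-nasal consonant (*jijoj*, *lezuwed*, *mag*, *reb*).
*lajom* — final consonant /m/ (a nasal) → -up → *lajomup*.
*lanod* — final consonant /d/ (non-nasal) → -i → *lanodi*.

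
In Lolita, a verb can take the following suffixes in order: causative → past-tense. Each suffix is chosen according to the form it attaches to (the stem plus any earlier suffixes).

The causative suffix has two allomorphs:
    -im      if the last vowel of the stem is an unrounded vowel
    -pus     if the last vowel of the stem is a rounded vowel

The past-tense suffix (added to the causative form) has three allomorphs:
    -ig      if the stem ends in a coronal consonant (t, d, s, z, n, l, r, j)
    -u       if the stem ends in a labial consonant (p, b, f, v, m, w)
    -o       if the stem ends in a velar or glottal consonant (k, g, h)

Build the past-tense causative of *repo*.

repopusig

The last vowel of *repo* is /o/, which is a rounded vowel, so the causative suffix is -pus, giving *repopus*.
The causative form *repopus*: final consonant = /s/, coronal → -ig → *repopusig*.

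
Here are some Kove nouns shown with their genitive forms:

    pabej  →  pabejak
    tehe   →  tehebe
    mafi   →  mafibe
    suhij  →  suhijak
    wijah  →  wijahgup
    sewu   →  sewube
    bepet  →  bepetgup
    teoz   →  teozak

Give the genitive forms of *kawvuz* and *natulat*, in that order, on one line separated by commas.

kawvuzak, natulatgup

The alternation tracks the final sound of the stem — -gup when the stem ends in a voiceless consonant (*wijah*, *bepet*); -ak when the stem ends in a voiced consonant (*pabej*, *suhij*, *teoz*); -be when the stem ends in a vowel (*tehe*, *mafi*, *sewu*).
Since the final sound of *kawvuz* is /z/ (a voiced consonant), it takes -ak, giving *kawvuzak*.
*natulat* — final sound /t/ (a voiceless consonant) → -gup → *natulatgup*.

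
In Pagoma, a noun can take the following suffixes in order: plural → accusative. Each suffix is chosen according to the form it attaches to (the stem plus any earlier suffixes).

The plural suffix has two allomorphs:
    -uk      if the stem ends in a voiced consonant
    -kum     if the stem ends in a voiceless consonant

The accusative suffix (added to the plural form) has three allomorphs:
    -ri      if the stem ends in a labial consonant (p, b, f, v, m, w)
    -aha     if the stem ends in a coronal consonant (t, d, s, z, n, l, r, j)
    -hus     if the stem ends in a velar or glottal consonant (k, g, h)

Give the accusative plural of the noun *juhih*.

*juhih*: final consonant = /h/, voiceless → -kum → *juhihkum*.
The plural form *juhihkum*: final consonant = /m/, labial → -ri → *juhihkumri*.

juhihkumri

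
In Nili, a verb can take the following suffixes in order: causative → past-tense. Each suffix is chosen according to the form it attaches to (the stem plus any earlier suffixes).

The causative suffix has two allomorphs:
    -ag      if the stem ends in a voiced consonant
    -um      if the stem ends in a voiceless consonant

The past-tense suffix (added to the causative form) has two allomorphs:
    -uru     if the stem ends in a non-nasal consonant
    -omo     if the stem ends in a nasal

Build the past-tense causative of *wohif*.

The final consonant of *wohif* is /f/, which is voiceless, so the causative suffix is -um, giving *wohifum*.
The causative form *wohifum*: final consonant = /m/, a nasal → -omo → *wohifumomo*.

wohifumomo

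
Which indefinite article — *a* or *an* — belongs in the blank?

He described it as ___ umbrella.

an

The indefinite article is chosen by the initial *sound* of the following word, not its spelling.
*umbrella* begins with the sound /ʌ/ (u pronounced /ʌ/) — a vowel sound.
So the article is *an*: He described it as an umbrella.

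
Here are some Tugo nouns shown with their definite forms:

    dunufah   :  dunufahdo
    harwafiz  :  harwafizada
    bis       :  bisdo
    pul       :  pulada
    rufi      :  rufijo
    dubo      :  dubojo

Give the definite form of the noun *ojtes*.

The alternation tracks the final sound of the stem — -do when the stem ends in a voiceless consonant (*dunufah*, *bis*); -ada when the stem ends in a voiced consonant (*harwafiz*, *pul*); -jo when the stem ends in a vowel (*rufi*, *dubo*).
Since the final sound of *ojtes* is /s/ (a voiceless consonant), it takes -do, giving *ojtesdo*.

ojtesdo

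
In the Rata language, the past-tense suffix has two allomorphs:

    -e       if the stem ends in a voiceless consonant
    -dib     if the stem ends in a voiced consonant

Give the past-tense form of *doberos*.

doberose

*doberos*: final consonant = /s/, voiceless → -e → *doberose*.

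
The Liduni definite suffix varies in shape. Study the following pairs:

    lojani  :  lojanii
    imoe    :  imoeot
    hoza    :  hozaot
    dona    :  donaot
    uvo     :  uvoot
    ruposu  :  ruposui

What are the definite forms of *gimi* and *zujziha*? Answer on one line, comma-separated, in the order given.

gimii, zujzihaot

The suffix is conditioned by the last vowel: -i when the last vowel of the stem is a high vowel (*lojani*, *ruposu*); -ot when the last vowel of the stem is a non-high vowel (*imoe*, *hoza*, *dona*, *uvo*).
*gimi*: last vowel = /i/, a high vowel → -i → *gimii*.
Since the last vowel of *zujziha* is /a/ (a non-high vowel), it takes -ot, giving *zujzihaot*.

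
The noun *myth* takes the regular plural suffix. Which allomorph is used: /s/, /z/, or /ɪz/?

/s/

The stem *myth* ends in a voiceless non-sibilant consonant.
The plural suffix surfaces as /ɪz/ after sibilants, /s/ after other voiceless consonants, and /z/ after other voiced sounds.
So the plural -s on *myth* is pronounced /s/.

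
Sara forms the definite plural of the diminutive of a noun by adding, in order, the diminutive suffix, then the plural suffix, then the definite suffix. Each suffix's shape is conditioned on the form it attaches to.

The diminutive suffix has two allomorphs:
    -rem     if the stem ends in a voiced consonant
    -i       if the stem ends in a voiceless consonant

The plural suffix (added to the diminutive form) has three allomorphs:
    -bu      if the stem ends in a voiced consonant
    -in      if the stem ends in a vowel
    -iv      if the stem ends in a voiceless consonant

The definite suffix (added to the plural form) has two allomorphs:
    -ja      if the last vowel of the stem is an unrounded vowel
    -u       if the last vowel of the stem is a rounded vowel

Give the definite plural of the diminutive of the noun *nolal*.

*nolal*: final consonant = /l/, voiced → -rem → *nolalrem*.
The diminutive form *nolalrem*: final sound = /m/, a voiced consonant → -bu → *nolalrembu*.
The plural form *nolalrembu*: last vowel = /u/, a rounded vowel → -u → *nolalrembuu*.

nolalrembuu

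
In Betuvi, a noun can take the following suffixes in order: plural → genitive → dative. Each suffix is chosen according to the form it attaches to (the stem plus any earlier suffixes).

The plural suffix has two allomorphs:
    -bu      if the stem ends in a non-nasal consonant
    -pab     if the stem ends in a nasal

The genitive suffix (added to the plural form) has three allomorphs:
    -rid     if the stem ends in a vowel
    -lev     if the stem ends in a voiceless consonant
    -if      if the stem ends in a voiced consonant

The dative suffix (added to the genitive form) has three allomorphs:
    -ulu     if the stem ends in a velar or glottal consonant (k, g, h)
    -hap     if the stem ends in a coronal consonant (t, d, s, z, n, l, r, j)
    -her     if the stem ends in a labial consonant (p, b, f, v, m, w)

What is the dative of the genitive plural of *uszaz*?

uszazburidhap

Since the final consonant of *uszaz* is /z/ (non-nasal), it takes -bu, giving *uszazbu*.
The plural form *uszazbu*: final sound = /u/, a vowel → -rid → *uszazburid*.
The genitive form *uszazburid* — final consonant /d/ (coronal) → -hap → *uszazburidhap*.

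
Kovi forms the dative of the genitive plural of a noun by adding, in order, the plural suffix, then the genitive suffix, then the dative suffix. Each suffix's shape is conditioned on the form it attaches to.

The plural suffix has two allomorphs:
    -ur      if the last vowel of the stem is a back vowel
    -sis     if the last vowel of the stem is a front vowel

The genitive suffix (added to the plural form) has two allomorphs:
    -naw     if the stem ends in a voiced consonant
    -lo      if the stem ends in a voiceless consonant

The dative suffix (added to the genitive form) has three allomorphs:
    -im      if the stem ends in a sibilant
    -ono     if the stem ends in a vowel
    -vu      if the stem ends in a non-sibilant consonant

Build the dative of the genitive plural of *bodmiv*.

*bodmiv*: last vowel = /i/, a front vowel → -sis → *bodmivsis*.
The plural form *bodmivsis*: final consonant = /s/, voiceless → -lo → *bodmivsislo*.
Since the final sound of the genitive form *bodmivsislo* is /o/ (a vowel), it takes -ono, giving *bodmivsisloono*.

bodmivsisloono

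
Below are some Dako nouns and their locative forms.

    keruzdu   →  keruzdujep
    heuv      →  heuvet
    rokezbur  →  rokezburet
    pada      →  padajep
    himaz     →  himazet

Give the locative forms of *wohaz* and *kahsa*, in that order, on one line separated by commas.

wohazet, kahsajep

The pattern is consonant vs. vowel: -et when the stem ends in a consonant (*heuv*, *rokezbur*, *himaz*); -jep when the stem ends in a vowel (*keruzdu*, *pada*).
The final sound of *wohaz* is /z/, which is a consonant, so the suffix is -et, giving *wohazet*.
*kahsa* — final sound /a/ (a vowel) → -jep → *kahsajep*.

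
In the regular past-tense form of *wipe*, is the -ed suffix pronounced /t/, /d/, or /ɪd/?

/t/

The stem *wipe* ends in a voiceless consonant other than /t/.
The -ed suffix is realized as /ɪd/ after /t, d/; as /t/ after other voiceless consonants; and as /d/ after other voiced sounds.
So -ed on *wipe* is pronounced /t/.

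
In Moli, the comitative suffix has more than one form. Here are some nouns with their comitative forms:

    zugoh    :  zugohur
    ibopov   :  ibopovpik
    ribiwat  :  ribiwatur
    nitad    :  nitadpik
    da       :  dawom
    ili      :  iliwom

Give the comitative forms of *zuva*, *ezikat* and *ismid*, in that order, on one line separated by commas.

zuvawom, ezikatur, ismidpik

The pattern is voicing of the final sound: -ur when the stem ends in a voiceless consonant (*zugoh*, *ribiwat*); -pik when the stem ends in a voiced consonant (*ibopov*, *nitad*); -wom when the stem ends in a vowel (*da*, *ili*).
Since the final sound of *zuva* is /a/ (a vowel), it takes -wom, giving *zuvawom*.
Since the final sound of *ezikat* is /t/ (a voiceless consonant), it takes -ur, giving *ezikatur*.
*ismid*: final sound = /d/, a voiced consonant → -pik → *ismidpik*.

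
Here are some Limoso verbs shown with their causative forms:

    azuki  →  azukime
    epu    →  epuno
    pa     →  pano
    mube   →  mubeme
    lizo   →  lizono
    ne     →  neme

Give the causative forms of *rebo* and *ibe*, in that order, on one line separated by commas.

The alternation tracks the last vowel of the stem — -me when the last vowel of the stem is a front vowel (*azuki*, *mube*, *ne*); -no when the last vowel of the stem is a back vowel (*epu*, *pa*, *lizo*).
The last vowel of *rebo* is /o/, which is a back vowel, so the suffix is -no, giving *rebono*.
The last vowel of *ibe* is /e/, which is a front vowel, so the suffix is -me, giving *ibeme*.

rebono, ibeme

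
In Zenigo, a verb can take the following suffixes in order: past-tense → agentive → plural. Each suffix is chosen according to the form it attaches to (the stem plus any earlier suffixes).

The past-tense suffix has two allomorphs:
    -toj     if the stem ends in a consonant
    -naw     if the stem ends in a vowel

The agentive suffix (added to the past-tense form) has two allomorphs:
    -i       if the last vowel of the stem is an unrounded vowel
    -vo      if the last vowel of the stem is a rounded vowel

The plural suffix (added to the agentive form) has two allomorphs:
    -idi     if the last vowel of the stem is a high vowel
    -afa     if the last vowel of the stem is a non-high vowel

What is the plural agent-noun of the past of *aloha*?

The final sound of *aloha* is /a/, which is a vowel, so the past-tense suffix is -naw, giving *alohanaw*.
The past-tense form *alohanaw*: last vowel = /a/, an unrounded vowel → -i → *alohanawi*.
The agentive form *alohanawi*: last vowel = /i/, a high vowel → -idi → *alohanawiidi*.

alohanawiidi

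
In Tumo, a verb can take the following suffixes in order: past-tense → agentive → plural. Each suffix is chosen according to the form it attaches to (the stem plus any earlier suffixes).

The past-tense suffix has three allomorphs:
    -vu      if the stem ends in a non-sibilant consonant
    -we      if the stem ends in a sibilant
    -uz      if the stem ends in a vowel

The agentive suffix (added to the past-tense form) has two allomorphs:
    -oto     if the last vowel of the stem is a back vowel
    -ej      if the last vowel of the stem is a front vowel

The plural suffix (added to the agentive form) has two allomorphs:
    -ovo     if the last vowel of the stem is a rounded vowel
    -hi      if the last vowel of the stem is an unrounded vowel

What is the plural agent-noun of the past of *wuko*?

wukouzotoovo

The final sound of *wuko* is /o/, which is a vowel, so the past-tense suffix is -uz, giving *wukouz*.
The past-tense form *wukouz*: last vowel = /u/, a back vowel → -oto → *wukouzoto*.
The agentive form *wukouzoto*: last vowel = /o/, a rounded vowel → -ovo → *wukouzotoovo*.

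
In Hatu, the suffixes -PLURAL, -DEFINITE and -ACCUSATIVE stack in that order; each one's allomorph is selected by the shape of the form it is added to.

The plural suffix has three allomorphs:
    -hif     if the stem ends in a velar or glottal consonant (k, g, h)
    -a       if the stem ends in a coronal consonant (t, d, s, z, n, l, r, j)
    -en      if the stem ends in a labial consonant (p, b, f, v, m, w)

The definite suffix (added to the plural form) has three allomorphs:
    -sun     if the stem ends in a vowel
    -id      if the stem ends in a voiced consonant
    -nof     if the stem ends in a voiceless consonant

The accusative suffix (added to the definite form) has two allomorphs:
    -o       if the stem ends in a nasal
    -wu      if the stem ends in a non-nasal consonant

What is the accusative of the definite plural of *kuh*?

*kuh* — final consonant /h/ (velar/glottal) → -hif → *kuhhif*.
The plural form *kuhhif*: final sound = /f/, a voiceless consonant → -nof → *kuhhifnof*.
The definite form *kuhhifnof* — final consonant /f/ (non-nasal) → -wu → *kuhhifnofwu*.

kuhhifnofwu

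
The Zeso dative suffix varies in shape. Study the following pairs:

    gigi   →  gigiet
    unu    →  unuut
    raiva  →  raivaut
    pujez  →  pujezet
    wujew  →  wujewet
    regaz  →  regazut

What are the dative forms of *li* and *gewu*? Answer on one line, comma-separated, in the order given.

liet, gewuut

Looking at the last vowel of each stem: -et when the last vowel of the stem is a front vowel (*gigi*, *pujez*, *wujew*); -ut when the last vowel of the stem is a back vowel (*unu*, *raiva*, *regaz*).
*li* — last vowel /i/ (a front vowel) → -et → *liet*.
*gewu* — last vowel /u/ (a back vowel) → -ut → *gewuut*.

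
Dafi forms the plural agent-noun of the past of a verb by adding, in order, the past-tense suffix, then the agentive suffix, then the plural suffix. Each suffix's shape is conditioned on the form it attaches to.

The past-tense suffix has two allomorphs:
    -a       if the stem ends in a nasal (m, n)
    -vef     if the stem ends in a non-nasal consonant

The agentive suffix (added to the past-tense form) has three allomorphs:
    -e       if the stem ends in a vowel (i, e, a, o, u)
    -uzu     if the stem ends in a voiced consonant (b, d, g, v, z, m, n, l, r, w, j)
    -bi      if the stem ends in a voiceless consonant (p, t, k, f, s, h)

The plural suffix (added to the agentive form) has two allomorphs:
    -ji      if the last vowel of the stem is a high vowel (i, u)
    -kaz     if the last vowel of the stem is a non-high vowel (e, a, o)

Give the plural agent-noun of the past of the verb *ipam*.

ipamaekaz

Since the final consonant of *ipam* is /m/ (a nasal), it takes -a, giving *ipama*.
The past-tense form *ipama* — final sound /a/ (a vowel) → -e → *ipamae*.
The agentive form *ipamae* — last vowel /e/ (a non-high vowel) → -kaz → *ipamaekaz*.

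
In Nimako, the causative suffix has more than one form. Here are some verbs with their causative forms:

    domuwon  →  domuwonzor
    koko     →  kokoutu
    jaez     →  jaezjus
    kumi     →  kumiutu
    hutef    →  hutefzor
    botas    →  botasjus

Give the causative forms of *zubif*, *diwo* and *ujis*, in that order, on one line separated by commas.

The pattern is sibilance of the final sound: -jus when the stem ends in a sibilant (*jaez*, *botas*); -zor when the stem ends in a non-sibilant consonant (*domuwon*, *hutef*); -utu when the stem ends in a vowel (*koko*, *kumi*).
*zubif* — final sound /f/ (a non-sibilant consonant) → -zor → *zubifzor*.
*diwo*: final sound = /o/, a vowel → -utu → *diwoutu*.
*ujis*: final sound = /s/, a sibilant → -jus → *ujisjus*.

zubifzor, diwoutu, ujisjus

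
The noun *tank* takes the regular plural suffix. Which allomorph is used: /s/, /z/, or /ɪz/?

The stem *tank* ends in a voiceless non-sibilant consonant.
The plural suffix surfaces as /ɪz/ after sibilants, /s/ after other voiceless consonants, and /z/ after other voiced sounds.
So the plural -s on *tank* is pronounced /s/.

/s/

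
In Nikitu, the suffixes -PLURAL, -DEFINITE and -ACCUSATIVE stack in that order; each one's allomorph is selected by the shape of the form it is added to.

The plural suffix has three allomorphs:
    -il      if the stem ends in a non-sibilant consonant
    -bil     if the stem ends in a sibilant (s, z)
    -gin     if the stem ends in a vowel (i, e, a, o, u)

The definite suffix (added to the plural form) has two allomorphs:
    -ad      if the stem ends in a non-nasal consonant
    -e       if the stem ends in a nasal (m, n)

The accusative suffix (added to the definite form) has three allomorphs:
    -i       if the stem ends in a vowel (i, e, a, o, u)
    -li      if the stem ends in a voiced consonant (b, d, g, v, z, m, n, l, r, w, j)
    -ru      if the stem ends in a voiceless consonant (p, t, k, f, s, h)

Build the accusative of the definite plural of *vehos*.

The final sound of *vehos* is /s/, which is a sibilant, so the plural suffix is -bil, giving *vehosbil*.
The plural form *vehosbil*: final consonant = /l/, non-nasal → -ad → *vehosbilad*.
The definite form *vehosbilad*: final sound = /d/, a voiced consonant → -li → *vehosbiladli*.

vehosbiladli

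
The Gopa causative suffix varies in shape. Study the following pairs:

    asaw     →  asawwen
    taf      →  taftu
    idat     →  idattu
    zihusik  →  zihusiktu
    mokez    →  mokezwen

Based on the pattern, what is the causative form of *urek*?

urektu

Looking at the final consonant of each stem: -tu when the stem ends in a voiceless consonant (*taf*, *idat*, *zihusik*); -wen when the stem ends in a voiced consonant (*asaw*, *mokez*).
Since the final consonant of *urek* is /k/ (voiceless), it takes -tu, giving *urektu*.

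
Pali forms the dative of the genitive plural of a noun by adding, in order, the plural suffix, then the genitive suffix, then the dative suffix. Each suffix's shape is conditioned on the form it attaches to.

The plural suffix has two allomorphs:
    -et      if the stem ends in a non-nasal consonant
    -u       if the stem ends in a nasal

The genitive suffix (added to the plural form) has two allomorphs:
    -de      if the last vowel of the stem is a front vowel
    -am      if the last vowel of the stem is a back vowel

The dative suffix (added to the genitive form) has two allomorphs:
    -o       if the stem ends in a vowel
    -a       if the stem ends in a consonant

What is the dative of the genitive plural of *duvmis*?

duvmisetdeo

The final consonant of *duvmis* is /s/, which is non-nasal, so the plural suffix is -et, giving *duvmiset*.
Since the last vowel of the plural form *duvmiset* is /e/ (a front vowel), it takes -de, giving *duvmisetde*.
Since the final sound of the genitive form *duvmisetde* is /e/ (a vowel), it takes -o, giving *duvmisetdeo*.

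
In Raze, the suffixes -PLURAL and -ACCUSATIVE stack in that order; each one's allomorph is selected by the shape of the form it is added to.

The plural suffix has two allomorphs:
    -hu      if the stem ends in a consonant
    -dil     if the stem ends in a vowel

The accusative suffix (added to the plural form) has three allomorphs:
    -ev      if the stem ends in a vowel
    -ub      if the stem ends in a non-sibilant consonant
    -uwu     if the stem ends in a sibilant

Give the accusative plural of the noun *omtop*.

omtophuev

*omtop*: final sound = /p/, a consonant → -hu → *omtophu*.
The plural form *omtophu* — final sound /u/ (a vowel) → -ev → *omtophuev*.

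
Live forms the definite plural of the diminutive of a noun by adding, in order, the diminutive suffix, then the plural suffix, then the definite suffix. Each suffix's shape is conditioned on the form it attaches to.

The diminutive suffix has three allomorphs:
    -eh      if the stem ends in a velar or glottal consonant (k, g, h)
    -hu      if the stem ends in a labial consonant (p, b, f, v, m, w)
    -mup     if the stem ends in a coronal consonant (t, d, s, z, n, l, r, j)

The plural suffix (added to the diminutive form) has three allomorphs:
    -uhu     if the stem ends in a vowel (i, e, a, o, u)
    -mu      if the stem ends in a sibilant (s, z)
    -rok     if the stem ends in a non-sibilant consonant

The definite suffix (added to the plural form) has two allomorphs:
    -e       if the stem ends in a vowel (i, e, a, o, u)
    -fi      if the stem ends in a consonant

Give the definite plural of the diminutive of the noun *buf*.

bufhuuhue

*buf*: final consonant = /f/, labial → -hu → *bufhu*.
The diminutive form *bufhu* — final sound /u/ (a vowel) → -uhu → *bufhuuhu*.
The plural form *bufhuuhu*: final sound = /u/, a vowel → -e → *bufhuuhue*.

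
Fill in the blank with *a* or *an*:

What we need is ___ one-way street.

The indefinite article is chosen by the initial *sound* of the following word, not its spelling.
*one-way* begins with the sound /wʌ/ (*one* pronounced /wʌn/) — a consonant sound.
So the article is *a*: What we need is a one-way street.

a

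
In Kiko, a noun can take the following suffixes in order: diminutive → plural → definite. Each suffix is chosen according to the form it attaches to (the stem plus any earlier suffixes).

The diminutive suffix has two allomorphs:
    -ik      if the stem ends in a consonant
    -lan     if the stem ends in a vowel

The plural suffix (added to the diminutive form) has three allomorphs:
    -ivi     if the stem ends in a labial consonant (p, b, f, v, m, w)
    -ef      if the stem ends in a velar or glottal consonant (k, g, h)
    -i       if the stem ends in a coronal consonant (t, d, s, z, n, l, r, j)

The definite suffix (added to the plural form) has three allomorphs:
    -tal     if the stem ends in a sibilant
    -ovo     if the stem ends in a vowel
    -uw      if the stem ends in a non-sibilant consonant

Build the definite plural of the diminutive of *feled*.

Since the final sound of *feled* is /d/ (a consonant), it takes -ik, giving *feledik*.
The diminutive form *feledik*: final consonant = /k/, velar/glottal → -ef → *feledikef*.
The final sound of the plural form *feledikef* is /f/, which is a non-sibilant consonant, so the definite suffix is -uw, giving *feledikefuw*.

feledikefuw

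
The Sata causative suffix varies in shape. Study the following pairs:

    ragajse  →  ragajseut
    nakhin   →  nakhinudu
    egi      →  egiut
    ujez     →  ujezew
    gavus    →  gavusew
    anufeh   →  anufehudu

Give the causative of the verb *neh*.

nehudu

The alternation tracks the final sound of the stem — -ew when the stem ends in a sibilant (*ujez*, *gavus*); -udu when the stem ends in a non-sibilant consonant (*nakhin*, *anufeh*); -ut when the stem ends in a vowel (*ragajse*, *egi*).
The final sound of *neh* is /h/, which is a non-sibilant consonant, so the suffix is -udu, giving *nehudu*.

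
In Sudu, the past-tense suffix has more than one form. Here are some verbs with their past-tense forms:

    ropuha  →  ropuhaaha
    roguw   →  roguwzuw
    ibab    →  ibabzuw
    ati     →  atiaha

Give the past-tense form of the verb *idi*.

The pattern is consonant vs. vowel: -zuw when the stem ends in a consonant (*roguw*, *ibab*); -aha when the stem ends in a vowel (*ropuha*, *ati*).
*idi* — final sound /i/ (a vowel) → -aha → *idiaha*.

idiaha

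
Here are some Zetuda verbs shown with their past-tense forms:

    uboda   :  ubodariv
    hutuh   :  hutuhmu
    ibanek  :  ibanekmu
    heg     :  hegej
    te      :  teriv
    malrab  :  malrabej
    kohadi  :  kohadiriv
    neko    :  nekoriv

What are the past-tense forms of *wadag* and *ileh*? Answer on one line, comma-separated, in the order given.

The alternation tracks the final sound of the stem — -mu when the stem ends in a voiceless consonant (*hutuh*, *ibanek*); -ej when the stem ends in a voiced consonant (*heg*, *malrab*); -riv when the stem ends in a vowel (*uboda*, *te*, *kohadi*, *neko*).
*wadag*: final sound = /g/, a voiced consonant → -ej → *wadagej*.
The final sound of *ileh* is /h/, which is a voiceless consonant, so the suffix is -mu, giving *ilehmu*.

wadagej, ilehmu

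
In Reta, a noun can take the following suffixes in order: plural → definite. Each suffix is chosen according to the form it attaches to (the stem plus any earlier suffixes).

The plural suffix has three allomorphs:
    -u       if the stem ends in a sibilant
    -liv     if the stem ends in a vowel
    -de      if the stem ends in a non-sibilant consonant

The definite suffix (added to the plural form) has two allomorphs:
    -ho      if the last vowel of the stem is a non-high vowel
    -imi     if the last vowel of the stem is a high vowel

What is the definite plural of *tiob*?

tiobdeho

The final sound of *tiob* is /b/, which is a non-sibilant consonant, so the plural suffix is -de, giving *tiobde*.
The plural form *tiobde* — last vowel /e/ (a non-high vowel) → -ho → *tiobdeho*.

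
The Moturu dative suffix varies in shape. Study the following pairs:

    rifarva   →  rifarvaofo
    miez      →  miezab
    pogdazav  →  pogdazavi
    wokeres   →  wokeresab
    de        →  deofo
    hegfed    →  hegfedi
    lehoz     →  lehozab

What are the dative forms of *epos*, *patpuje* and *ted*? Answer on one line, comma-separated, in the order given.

eposab, patpujeofo, tedi

The alternation tracks the final sound of the stem — -ab when the stem ends in a sibilant (*miez*, *wokeres*, *lehoz*); -i when the stem ends in a non-sibilant consonant (*pogdazav*, *hegfed*); -ofo when the stem ends in a vowel (*rifarva*, *de*).
The final sound of *epos* is /s/, which is a sibilant, so the suffix is -ab, giving *eposab*.
*patpuje*: final sound = /e/, a vowel → -ofo → *patpujeofo*.
*ted* — final sound /d/ (a non-sibilant consonant) → -i → *tedi*.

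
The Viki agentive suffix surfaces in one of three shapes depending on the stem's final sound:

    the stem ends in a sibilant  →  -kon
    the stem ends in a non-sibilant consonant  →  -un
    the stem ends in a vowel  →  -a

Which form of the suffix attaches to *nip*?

-un

*nip*: final sound = /p/, a non-sibilant consonant → -un.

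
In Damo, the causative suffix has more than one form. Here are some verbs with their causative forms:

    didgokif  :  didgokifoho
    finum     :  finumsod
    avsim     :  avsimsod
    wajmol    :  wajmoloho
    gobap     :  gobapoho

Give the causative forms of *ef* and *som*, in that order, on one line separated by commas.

Looking at the final consonant of each stem: -sod when the stem ends in a nasal (*finum*, *avsim*); -oho when the stem ends in a non-nasal consonant (*didgokif*, *wajmol*, *gobap*).
The final consonant of *ef* is /f/, which is non-nasal, so the suffix is -oho, giving *efoho*.
*som*: final consonant = /m/, a nasal → -sod → *somsod*.

efoho, somsod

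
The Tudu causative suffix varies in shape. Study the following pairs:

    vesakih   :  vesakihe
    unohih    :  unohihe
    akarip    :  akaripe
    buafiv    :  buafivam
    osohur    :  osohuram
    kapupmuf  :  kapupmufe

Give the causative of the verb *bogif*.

The pattern is voicing of the final consonant: -e when the stem ends in a voiceless consonant (*vesakih*, *unohih*, *akarip*, *kapupmuf*); -am when the stem ends in a voiced consonant (*buafiv*, *osohur*).
The final consonant of *bogif* is /f/, which is voiceless, so the suffix is -e, giving *bogife*.

bogife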